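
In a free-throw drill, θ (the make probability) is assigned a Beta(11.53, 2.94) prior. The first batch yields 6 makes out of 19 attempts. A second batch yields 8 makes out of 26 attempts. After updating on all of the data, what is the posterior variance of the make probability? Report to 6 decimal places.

0.004052

The Beta prior is conjugate to a Binomial/Bernoulli likelihood; the update adds successes to α and failures to β.
After batch 1: Beta(11.53+6, 2.94+13) = Beta(17.53, 15.94).
After batch 2: Beta(17.53+8, 15.94+18) = Beta(25.53, 33.94).
Var = αβ/((α+β)²(α+β+1)) = 25.53·33.94/(59.47²·60.47) = 0.004052.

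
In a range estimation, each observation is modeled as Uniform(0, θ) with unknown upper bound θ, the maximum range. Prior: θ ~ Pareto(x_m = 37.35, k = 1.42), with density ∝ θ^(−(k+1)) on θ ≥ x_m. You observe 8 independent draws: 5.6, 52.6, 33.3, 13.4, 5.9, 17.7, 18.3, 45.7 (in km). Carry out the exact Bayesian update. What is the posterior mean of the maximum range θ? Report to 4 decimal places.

A Pareto(scale x_m, shape k) prior on the upper bound θ of Uniform(0, θ) is conjugate: posterior is Pareto(max(x_m, max xᵢ), k + n).
Sample maximum = 52.6; prior scale x_m = 37.35 → posterior scale = max = 52.60.
Posterior shape = 1.42 + 8 = 9.42.
E[θ|data] = k·x_m/(k−1) = 9.42·52.60/8.42 = 58.8470.

58.8470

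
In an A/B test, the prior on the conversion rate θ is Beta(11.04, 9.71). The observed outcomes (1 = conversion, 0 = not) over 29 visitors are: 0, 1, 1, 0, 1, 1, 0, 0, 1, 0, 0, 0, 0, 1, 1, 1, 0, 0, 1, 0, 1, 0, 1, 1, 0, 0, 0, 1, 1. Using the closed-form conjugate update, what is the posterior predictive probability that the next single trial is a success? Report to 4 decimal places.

0.5033

The Beta prior is conjugate to a Binomial/Bernoulli likelihood; the update adds successes to α and failures to β.
Posterior: Beta(α+k, β+n−k) = Beta(11.04+14, 9.71+15) = Beta(25.04, 24.71).
For a single future Bernoulli trial, P(success | data) = α/(α+β) = 0.5033.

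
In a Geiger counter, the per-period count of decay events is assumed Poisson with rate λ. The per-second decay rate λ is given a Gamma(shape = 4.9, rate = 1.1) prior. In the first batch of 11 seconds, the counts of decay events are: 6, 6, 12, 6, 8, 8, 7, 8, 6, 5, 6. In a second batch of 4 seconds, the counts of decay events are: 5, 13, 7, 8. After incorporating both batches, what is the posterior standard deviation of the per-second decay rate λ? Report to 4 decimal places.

With a Gamma(shape α, rate β) prior, the Poisson likelihood is conjugate: the posterior is Gamma(α + ΣXᵢ, β + n).
Batch 1: sum of counts S = 78 over n = 11 seconds.
After batch 1: Gamma(α+S, β+n) = Gamma(4.9+78, 1.1+11) = Gamma(82.9, 12.1).
Batch 2: sum of counts S = 33 over n = 4 seconds.
After batch 2: Gamma(α+S, β+n) = Gamma(82.9+33, 12.1+4) = Gamma(115.9, 16.1).
SD = √α/β = √115.9/16.1 = 0.6687.

0.6687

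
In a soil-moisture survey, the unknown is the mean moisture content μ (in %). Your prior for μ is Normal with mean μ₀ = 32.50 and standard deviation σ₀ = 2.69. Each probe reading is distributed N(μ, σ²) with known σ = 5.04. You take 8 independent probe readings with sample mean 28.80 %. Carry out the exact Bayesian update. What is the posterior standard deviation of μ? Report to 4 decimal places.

1.4855

For Normal data with known variance σ², a Normal(μ₀, σ₀²) prior on μ is conjugate. Posterior precision = 1/σ₀² + n/σ²; posterior mean is the precision-weighted average of μ₀ and x̄.
σ₀² = 2.69² = 7.2361, σ² = 5.04² = 25.4016; σ² + n·σ₀² = 25.4016 + 8·7.2361 = 83.2904.
Posterior precision = 1/σ₀² + n/σ² = 1/7.2361 + 8/25.4016 = (σ² + n·σ₀²)/(σ₀²σ²) = 83.2904/(7.2361·25.4016); posterior variance σₙ² = σ₀²σ²/(σ² + n·σ₀²) = 7.2361·25.4016/83.2904 = 2.206839.
Posterior SD = √σₙ² = √(7.2361·25.4016/83.2904) = 1.4855.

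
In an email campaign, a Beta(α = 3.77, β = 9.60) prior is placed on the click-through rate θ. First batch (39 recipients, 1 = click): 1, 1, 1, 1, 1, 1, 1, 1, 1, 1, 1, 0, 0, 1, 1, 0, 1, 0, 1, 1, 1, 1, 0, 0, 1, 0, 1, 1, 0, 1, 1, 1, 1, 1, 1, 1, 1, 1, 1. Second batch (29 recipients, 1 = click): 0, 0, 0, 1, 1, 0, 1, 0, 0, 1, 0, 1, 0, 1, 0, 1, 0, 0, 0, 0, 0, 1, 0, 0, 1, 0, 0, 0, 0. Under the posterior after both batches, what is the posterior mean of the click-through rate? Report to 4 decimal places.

The Beta prior is conjugate to a Binomial/Bernoulli likelihood; the update adds successes to α and failures to β.
After batch 1: Beta(3.77+31, 9.60+8) = Beta(34.77, 17.60).
After batch 2: Beta(34.77+9, 17.60+20) = Beta(43.77, 37.60).
Posterior mean = α/(α+β) = 43.77/81.37 = 0.5379.

0.5379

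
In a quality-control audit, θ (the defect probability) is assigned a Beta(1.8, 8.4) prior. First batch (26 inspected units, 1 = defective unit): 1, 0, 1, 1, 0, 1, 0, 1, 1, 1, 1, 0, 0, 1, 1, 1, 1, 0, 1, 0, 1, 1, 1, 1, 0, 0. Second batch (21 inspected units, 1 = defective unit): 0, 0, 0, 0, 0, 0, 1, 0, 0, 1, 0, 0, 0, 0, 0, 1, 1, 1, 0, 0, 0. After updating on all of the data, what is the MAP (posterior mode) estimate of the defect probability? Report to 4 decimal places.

The Beta prior is conjugate to a Binomial/Bernoulli likelihood; the update adds successes to α and failures to β.
After batch 1: Beta(1.8+17, 8.4+9) = Beta(18.8, 17.4).
After batch 2: Beta(18.8+5, 17.4+16) = Beta(23.8, 33.4).
Mode of Beta(a,b) for a,b>1 is (a−1)/(a+b−2) = 22.8/55.2 = 0.4130.

0.4130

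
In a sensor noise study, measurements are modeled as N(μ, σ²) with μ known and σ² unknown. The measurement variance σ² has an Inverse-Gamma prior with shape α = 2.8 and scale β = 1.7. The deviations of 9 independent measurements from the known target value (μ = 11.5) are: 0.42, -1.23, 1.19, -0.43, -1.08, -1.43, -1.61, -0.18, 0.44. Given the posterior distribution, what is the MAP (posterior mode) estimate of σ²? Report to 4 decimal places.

With known mean μ and an Inverse-Gamma(α, β) prior on σ², the Normal likelihood is conjugate: posterior is Inv-Gamma(α + n/2, β + Σ(xᵢ−μ)²/2).
Σ(xᵢ−μ)² = (0.42)² + (-1.23)² + (1.19)² + (-0.43)² + (-1.08)² + (-1.43)² + (-1.61)² + (-0.18)² + (0.44)² = 9.3197.
Posterior: Inv-Gamma(2.8 + 9/2, 1.7 + 9.3197/2) = Inv-Gamma(7.30, 6.35985).
Mode = β/(α+1) = 6.35985/8.30 = 0.7662.

0.7662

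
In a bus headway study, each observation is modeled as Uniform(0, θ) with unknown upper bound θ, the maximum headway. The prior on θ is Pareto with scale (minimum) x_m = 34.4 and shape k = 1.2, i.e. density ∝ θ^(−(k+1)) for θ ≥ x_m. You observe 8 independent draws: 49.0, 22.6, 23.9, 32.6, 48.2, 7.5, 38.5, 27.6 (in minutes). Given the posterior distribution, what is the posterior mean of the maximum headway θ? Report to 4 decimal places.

54.9756

A Pareto(scale x_m, shape k) prior on the upper bound θ of Uniform(0, θ) is conjugate: posterior is Pareto(max(x_m, max xᵢ), k + n).
Sample maximum = 49.0; prior scale x_m = 34.4 → posterior scale = max = 49.0.
Posterior shape = 1.2 + 8 = 9.2.
E[θ|data] = k·x_m/(k−1) = 9.2·49.0/8.2 = 54.9756.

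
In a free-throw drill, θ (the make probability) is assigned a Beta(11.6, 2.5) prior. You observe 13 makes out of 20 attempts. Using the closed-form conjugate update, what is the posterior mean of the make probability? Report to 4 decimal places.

The Beta prior is conjugate to a Binomial/Bernoulli likelihood; the update adds successes to α and failures to β.
Posterior: Beta(α+k, β+n−k) = Beta(11.6+13, 2.5+7) = Beta(24.6, 9.5).
Posterior mean = α/(α+β) = 24.6/34.1 = 0.7214.

0.7214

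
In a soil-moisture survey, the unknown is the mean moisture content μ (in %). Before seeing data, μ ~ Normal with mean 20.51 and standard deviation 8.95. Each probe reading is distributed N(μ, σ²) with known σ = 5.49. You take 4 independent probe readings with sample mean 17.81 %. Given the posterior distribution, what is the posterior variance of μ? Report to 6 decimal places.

6.887168

For Normal data with known variance σ², a Normal(μ₀, σ₀²) prior on μ is conjugate. Posterior precision = 1/σ₀² + n/σ²; posterior mean is the precision-weighted average of μ₀ and x̄.
σ₀² = 8.95² = 80.1025, σ² = 5.49² = 30.1401; σ² + n·σ₀² = 30.1401 + 4·80.1025 = 350.5501.
Posterior precision = 1/σ₀² + n/σ² = 1/80.1025 + 4/30.1401 = (σ² + n·σ₀²)/(σ₀²σ²) = 350.5501/(80.1025·30.1401); posterior variance σₙ² = σ₀²σ²/(σ² + n·σ₀²) = 80.1025·30.1401/350.5501 = 6.887168.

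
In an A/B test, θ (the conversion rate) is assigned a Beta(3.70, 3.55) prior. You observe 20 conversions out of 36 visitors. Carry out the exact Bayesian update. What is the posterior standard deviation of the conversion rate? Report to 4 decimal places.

0.0748

The Beta prior is conjugate to a Binomial/Bernoulli likelihood; the update adds successes to α and failures to β.
Posterior: Beta(α+k, β+n−k) = Beta(3.70+20, 3.55+16) = Beta(23.70, 19.55).
Var = αβ/((α+β)²(α+β+1)) = 23.70·19.55/(43.25²·44.25) = 0.00559770; SD = √0.00559770 = 0.0748.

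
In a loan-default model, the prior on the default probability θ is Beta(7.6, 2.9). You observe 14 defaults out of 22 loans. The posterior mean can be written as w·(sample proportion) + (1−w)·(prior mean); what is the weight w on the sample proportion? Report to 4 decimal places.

The Beta prior is conjugate to a Binomial/Bernoulli likelihood; the update adds successes to α and failures to β.
Posterior mean = (α₀+k)/(α₀+β₀+n) = [n/(α₀+β₀+n)]·(k/n) + [(α₀+β₀)/(α₀+β₀+n)]·α₀/(α₀+β₀), so only n and the prior enter the weight.
The weight on the data is w = n/(α₀+β₀+n) = 22/(7.6+2.9+22) = 22/32.5 = 0.6769.

0.6769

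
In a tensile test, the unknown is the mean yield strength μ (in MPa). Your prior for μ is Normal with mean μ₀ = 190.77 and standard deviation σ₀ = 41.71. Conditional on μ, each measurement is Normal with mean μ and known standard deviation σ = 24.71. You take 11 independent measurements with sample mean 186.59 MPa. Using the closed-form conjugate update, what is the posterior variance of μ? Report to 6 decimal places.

53.791378

For Normal data with known variance σ², a Normal(μ₀, σ₀²) prior on μ is conjugate. Posterior precision = 1/σ₀² + n/σ²; posterior mean is the precision-weighted average of μ₀ and x̄.
σ₀² = 41.71² = 1739.7241, σ² = 24.71² = 610.5841; σ² + n·σ₀² = 610.5841 + 11·1739.7241 = 19747.5492.
Posterior precision = 1/σ₀² + n/σ² = 1/1739.7241 + 11/610.5841 = (σ² + n·σ₀²)/(σ₀²σ²) = 19747.5492/(1739.7241·610.5841); posterior variance σₙ² = σ₀²σ²/(σ² + n·σ₀²) = 1739.7241·610.5841/19747.5492 = 53.791378.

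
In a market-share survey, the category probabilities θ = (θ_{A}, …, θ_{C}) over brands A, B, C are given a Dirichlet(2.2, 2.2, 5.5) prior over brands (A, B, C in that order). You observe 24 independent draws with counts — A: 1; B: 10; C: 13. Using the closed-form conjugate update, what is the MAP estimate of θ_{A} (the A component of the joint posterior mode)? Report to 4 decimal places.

0.0712

The Dirichlet prior is conjugate to the Multinomial likelihood: each posterior αⱼ = prior αⱼ + observed count nⱼ.
Posterior concentration: (3.2, 12.2, 18.5), total = 33.9.
Joint mode component: (α_{A}−1)/(Σα−K) = 2.2/30.9 = 0.0712.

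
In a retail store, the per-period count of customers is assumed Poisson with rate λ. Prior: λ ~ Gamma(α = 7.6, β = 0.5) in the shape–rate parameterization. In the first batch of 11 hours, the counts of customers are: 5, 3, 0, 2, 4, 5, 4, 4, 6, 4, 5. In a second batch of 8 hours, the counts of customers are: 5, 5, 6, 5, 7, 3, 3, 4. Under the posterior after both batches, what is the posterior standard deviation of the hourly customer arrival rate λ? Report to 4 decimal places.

0.4800

With a Gamma(shape α, rate β) prior, the Poisson likelihood is conjugate: the posterior is Gamma(α + ΣXᵢ, β + n).
Batch 1: sum of counts S = 42 over n = 11 hours.
After batch 1: Gamma(α+S, β+n) = Gamma(7.6+42, 0.5+11) = Gamma(49.6, 11.5).
Batch 2: sum of counts S = 38 over n = 8 hours.
After batch 2: Gamma(α+S, β+n) = Gamma(49.6+38, 11.5+8) = Gamma(87.6, 19.5).
SD = √α/β = √87.6/19.5 = 0.4800.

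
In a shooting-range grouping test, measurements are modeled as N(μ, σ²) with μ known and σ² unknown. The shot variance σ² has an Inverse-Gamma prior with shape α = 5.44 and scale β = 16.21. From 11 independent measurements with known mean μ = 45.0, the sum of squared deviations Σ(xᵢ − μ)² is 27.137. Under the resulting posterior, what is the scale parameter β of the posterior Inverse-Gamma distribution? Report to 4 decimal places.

With known mean μ and an Inverse-Gamma(α, β) prior on σ², the Normal likelihood is conjugate: posterior is Inv-Gamma(α + n/2, β + Σ(xᵢ−μ)²/2).
Posterior: Inv-Gamma(5.44 + 11/2, 16.21 + 27.137/2) = Inv-Gamma(10.94, 29.7785).
Posterior β = 29.7785.

29.7785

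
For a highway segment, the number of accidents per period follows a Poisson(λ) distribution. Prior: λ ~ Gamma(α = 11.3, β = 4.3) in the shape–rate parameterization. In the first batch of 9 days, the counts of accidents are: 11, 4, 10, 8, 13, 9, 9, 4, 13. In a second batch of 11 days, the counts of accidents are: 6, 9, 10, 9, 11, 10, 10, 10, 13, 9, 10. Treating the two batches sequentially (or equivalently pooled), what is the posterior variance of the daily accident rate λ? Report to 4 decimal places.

0.3375

With a Gamma(shape α, rate β) prior, the Poisson likelihood is conjugate: the posterior is Gamma(α + ΣXᵢ, β + n).
Batch 1: sum of counts S = 81 over n = 9 days.
After batch 1: Gamma(α+S, β+n) = Gamma(11.3+81, 4.3+9) = Gamma(92.3, 13.3).
Batch 2: sum of counts S = 107 over n = 11 days.
After batch 2: Gamma(α+S, β+n) = Gamma(92.3+107, 13.3+11) = Gamma(199.3, 24.3).
Var = α/β² = 199.3/24.3² = 0.3375.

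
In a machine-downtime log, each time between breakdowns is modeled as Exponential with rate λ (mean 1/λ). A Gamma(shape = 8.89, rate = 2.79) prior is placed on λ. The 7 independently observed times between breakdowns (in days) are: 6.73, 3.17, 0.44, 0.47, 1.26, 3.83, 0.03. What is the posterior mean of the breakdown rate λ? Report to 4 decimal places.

0.8488

With a Gamma(shape α, rate β) prior on the exponential rate λ, the posterior after n observations with total T = Σxᵢ is Gamma(α+n, β+T).
Sum of observations T = 15.93 days; n = 7.
Posterior: Gamma(8.89+7, 2.79+15.93) = Gamma(15.89, 18.72).
Posterior mean of λ = α/β = 15.89/18.72 = 0.8488.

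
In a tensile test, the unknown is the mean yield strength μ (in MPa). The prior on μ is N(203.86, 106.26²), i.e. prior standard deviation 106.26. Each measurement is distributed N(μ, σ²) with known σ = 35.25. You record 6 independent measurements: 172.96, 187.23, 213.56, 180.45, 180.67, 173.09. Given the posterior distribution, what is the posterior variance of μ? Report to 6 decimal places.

For Normal data with known variance σ², a Normal(μ₀, σ₀²) prior on μ is conjugate. Posterior precision = 1/σ₀² + n/σ²; posterior mean is the precision-weighted average of μ₀ and x̄.
σ₀² = 106.26² = 11291.1876, σ² = 35.25² = 1242.5625; σ² + n·σ₀² = 1242.5625 + 6·11291.1876 = 68989.6881.
Posterior precision = 1/σ₀² + n/σ² = 1/11291.1876 + 6/1242.5625 = (σ² + n·σ₀²)/(σ₀²σ²) = 68989.6881/(11291.1876·1242.5625); posterior variance σₙ² = σ₀²σ²/(σ² + n·σ₀²) = 11291.1876·1242.5625/68989.6881 = 203.363817.

203.363817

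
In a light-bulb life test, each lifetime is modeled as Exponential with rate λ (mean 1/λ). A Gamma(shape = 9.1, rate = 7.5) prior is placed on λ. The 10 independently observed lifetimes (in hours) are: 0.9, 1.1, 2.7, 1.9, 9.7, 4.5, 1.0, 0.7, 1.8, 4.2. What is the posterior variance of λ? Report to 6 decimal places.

0.014738

With a Gamma(shape α, rate β) prior on the exponential rate λ, the posterior after n observations with total T = Σxᵢ is Gamma(α+n, β+T).
Sum of observations T = 28.5 hours; n = 10.
Posterior: Gamma(9.1+10, 7.5+28.5) = Gamma(19.1, 36.0).
Var = α/β² = 0.014738.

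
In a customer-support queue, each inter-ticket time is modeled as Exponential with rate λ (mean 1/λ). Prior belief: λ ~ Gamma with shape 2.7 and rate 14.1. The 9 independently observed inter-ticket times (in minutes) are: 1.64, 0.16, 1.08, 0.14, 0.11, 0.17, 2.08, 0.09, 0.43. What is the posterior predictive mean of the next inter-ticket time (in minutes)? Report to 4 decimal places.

1.8692

With a Gamma(shape α, rate β) prior on the exponential rate λ, the posterior after n observations with total T = Σxᵢ is Gamma(α+n, β+T).
Sum of observations T = 5.90 minutes; n = 9.
Posterior: Gamma(2.7+9, 14.1+5.90) = Gamma(11.7, 20.00).
The predictive distribution for the next observation is Lomax; its mean is β/(α−1) = 20.00/10.7 = 1.8692.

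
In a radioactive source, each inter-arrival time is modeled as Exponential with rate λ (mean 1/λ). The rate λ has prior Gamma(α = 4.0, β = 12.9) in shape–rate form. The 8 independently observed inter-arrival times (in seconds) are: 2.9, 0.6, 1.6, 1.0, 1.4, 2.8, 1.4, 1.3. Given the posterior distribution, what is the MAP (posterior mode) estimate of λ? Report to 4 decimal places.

With a Gamma(shape α, rate β) prior on the exponential rate λ, the posterior after n observations with total T = Σxᵢ is Gamma(α+n, β+T).
Sum of observations T = 13.0 seconds; n = 8.
Posterior: Gamma(4.0+8, 12.9+13.0) = Gamma(12.0, 25.9).
Mode = (α−1)/β = 0.4247.

0.4247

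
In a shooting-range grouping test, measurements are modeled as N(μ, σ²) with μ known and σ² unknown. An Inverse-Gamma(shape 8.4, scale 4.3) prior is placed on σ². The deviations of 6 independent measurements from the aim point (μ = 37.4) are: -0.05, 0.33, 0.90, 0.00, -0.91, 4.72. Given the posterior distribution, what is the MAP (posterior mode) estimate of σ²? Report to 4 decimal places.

With known mean μ and an Inverse-Gamma(α, β) prior on σ², the Normal likelihood is conjugate: posterior is Inv-Gamma(α + n/2, β + Σ(xᵢ−μ)²/2).
Σ(xᵢ−μ)² = (-0.05)² + (0.33)² + (0.90)² + (0.00)² + (-0.91)² + (4.72)² = 24.0279.
Posterior: Inv-Gamma(8.4 + 6/2, 4.3 + 24.0279/2) = Inv-Gamma(11.40, 16.31395).
Mode = β/(α+1) = 16.31395/12.40 = 1.3156.

1.3156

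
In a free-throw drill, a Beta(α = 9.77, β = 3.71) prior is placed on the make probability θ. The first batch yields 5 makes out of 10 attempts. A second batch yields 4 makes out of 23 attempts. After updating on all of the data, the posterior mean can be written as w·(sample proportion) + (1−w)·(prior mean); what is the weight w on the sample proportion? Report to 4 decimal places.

0.7100

The Beta prior is conjugate to a Binomial/Bernoulli likelihood; the update adds successes to α and failures to β.
Total number of attempts: n = 10 + 23 = 33.
Posterior mean = (α₀+k)/(α₀+β₀+n) = [n/(α₀+β₀+n)]·(k/n) + [(α₀+β₀)/(α₀+β₀+n)]·α₀/(α₀+β₀), so only n and the prior enter the weight.
The weight on the data is w = n/(α₀+β₀+n) = 33/(9.77+3.71+33) = 33/46.48 = 0.7100.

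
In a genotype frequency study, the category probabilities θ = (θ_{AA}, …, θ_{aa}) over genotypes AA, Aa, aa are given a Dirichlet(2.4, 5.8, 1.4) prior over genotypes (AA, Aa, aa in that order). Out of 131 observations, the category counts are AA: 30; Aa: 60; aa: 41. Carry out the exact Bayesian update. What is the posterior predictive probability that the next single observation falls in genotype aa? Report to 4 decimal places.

0.3016

The Dirichlet prior is conjugate to the Multinomial likelihood: each posterior αⱼ = prior αⱼ + observed count nⱼ.
Posterior concentration: (32.4, 65.8, 42.4), total = 140.6.
P(next = aa | data) = α_{aa}/Σα = 0.3016.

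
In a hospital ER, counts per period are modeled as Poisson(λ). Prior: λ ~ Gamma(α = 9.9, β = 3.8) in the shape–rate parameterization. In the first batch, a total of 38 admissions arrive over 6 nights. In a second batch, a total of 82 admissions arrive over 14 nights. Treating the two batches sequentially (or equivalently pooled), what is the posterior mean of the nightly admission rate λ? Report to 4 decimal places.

5.4580

With a Gamma(shape α, rate β) prior, the Poisson likelihood is conjugate: the posterior is Gamma(α + ΣXᵢ, β + n).
After batch 1: Gamma(α+S, β+n) = Gamma(9.9+38, 3.8+6) = Gamma(47.9, 9.8).
After batch 2: Gamma(α+S, β+n) = Gamma(47.9+82, 9.8+14) = Gamma(129.9, 23.8).
Posterior mean = α/β = 129.9/23.8 = 5.4580.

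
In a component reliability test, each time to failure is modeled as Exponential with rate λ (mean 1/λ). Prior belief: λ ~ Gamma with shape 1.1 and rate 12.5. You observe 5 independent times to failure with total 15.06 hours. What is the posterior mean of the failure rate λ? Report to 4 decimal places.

With a Gamma(shape α, rate β) prior on the exponential rate λ, the posterior after n observations with total T = Σxᵢ is Gamma(α+n, β+T).
Posterior: Gamma(1.1+5, 12.5+15.06) = Gamma(6.1, 27.56).
Posterior mean of λ = α/β = 6.1/27.56 = 0.2213.

0.2213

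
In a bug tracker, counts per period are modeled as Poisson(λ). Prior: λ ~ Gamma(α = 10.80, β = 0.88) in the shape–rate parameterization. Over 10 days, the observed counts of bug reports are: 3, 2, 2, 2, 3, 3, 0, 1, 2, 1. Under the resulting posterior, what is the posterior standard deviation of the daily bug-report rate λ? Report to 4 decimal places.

With a Gamma(shape α, rate β) prior, the Poisson likelihood is conjugate: the posterior is Gamma(α + ΣXᵢ, β + n).
Sum of counts S = 19 over n = 10 days.
Posterior: Gamma(α+S, β+n) = Gamma(10.80+19, 0.88+10) = Gamma(29.80, 10.88).
SD = √α/β = √29.80/10.88 = 0.5017.

0.5017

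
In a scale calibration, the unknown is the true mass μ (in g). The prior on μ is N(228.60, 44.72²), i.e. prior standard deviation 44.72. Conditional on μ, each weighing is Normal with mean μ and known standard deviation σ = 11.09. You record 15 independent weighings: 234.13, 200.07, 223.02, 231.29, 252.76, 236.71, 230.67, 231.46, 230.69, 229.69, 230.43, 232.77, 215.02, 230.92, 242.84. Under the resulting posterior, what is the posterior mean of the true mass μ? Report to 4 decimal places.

230.1583

For Normal data with known variance σ², a Normal(μ₀, σ₀²) prior on μ is conjugate. Posterior precision = 1/σ₀² + n/σ²; posterior mean is the precision-weighted average of μ₀ and x̄.
Σxᵢ = 234.13 + 200.07 + 223.02 + 231.29 + 252.76 + 236.71 + 230.67 + 231.46 + 230.69 + 229.69 + 230.43 + 232.77 + 215.02 + 230.92 + 242.84 = 3452.47, so n·x̄ = 3452.47.
σ₀² = 44.72² = 1999.8784, σ² = 11.09² = 122.9881; σ² + n·σ₀² = 122.9881 + 15·1999.8784 = 30121.1641.
Posterior mean = (μ₀/σ₀² + n·x̄/σ²)/(1/σ₀² + n/σ²) = (σ²·μ₀ + σ₀²·n·x̄)/(σ² + n·σ₀²) = (122.9881·228.60 + 1999.8784·3452.47)/30121.1641 = 6932635.259308/30121.1641 = 230.1583.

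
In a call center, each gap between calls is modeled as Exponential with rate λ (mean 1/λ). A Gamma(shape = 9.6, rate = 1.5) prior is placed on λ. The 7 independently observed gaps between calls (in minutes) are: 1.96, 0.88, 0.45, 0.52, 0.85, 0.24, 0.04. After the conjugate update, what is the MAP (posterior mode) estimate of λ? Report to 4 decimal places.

2.4224

With a Gamma(shape α, rate β) prior on the exponential rate λ, the posterior after n observations with total T = Σxᵢ is Gamma(α+n, β+T).
Sum of observations T = 4.94 minutes; n = 7.
Posterior: Gamma(9.6+7, 1.5+4.94) = Gamma(16.6, 6.44).
Mode = (α−1)/β = 2.4224.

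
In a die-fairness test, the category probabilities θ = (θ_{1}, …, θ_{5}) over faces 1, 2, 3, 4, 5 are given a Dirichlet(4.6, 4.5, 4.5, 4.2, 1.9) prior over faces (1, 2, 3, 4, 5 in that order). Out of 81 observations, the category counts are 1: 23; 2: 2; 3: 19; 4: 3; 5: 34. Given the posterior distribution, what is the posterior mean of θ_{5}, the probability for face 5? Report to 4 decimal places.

0.3565

The Dirichlet prior is conjugate to the Multinomial likelihood: each posterior αⱼ = prior αⱼ + observed count nⱼ.
Posterior concentration: (27.6, 6.5, 23.5, 7.2, 35.9), total = 100.7.
E[θ_{5}|data] = α_{5}/Σα = 35.9/100.7 = 0.3565.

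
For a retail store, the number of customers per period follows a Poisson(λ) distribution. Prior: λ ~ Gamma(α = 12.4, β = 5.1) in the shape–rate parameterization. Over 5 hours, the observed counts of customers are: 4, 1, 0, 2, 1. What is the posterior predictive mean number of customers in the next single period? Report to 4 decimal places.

With a Gamma(shape α, rate β) prior, the Poisson likelihood is conjugate: the posterior is Gamma(α + ΣXᵢ, β + n).
Sum of counts S = 8 over n = 5 hours.
Posterior: Gamma(α+S, β+n) = Gamma(12.4+8, 5.1+5) = Gamma(20.4, 10.1).
The predictive distribution for one future period is NegBinom with mean α/β = 2.0198.

2.0198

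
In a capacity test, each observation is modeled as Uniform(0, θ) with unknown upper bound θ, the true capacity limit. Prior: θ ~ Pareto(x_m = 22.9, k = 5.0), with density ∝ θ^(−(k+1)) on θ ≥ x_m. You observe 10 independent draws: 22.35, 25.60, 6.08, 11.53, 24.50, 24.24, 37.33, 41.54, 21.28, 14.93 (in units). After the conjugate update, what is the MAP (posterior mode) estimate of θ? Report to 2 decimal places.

41.54

A Pareto(scale x_m, shape k) prior on the upper bound θ of Uniform(0, θ) is conjugate: posterior is Pareto(max(x_m, max xᵢ), k + n).
Sample maximum = 41.54; prior scale x_m = 22.9 → posterior scale = max = 41.54.
Posterior shape = 5.0 + 10 = 15.0.
The Pareto density is decreasing on [x_m, ∞), so the mode is x_m = 41.54.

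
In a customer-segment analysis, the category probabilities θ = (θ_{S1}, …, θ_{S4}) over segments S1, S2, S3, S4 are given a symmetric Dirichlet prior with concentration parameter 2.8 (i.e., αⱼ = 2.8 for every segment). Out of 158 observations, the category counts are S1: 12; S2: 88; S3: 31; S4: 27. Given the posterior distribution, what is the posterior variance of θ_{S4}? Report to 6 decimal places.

The Dirichlet prior is conjugate to the Multinomial likelihood: each posterior αⱼ = prior αⱼ + observed count nⱼ.
Posterior concentration: (14.8, 90.8, 33.8, 29.8), total = 169.2.
Var[θ_j] = α_j(Σα−α_j)/((Σα)²(Σα+1)) = 29.8·139.4/(169.2²·170.2) = 0.000853.

0.000853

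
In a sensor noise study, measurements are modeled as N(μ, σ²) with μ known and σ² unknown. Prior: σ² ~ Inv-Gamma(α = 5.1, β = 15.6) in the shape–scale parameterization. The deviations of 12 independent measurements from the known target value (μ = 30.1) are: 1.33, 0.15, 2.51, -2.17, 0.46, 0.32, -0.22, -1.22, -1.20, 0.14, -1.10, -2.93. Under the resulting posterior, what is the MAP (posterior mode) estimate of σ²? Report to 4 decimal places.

2.3597

With known mean μ and an Inverse-Gamma(α, β) prior on σ², the Normal likelihood is conjugate: posterior is Inv-Gamma(α + n/2, β + Σ(xᵢ−μ)²/2).
Σ(xᵢ−μ)² = (1.33)² + (0.15)² + (2.51)² + (-2.17)² + (0.46)² + (0.32)² + (-0.22)² + (-1.22)² + (-1.20)² + (0.14)² + (-1.10)² + (-2.93)² = 25.9057.
Posterior: Inv-Gamma(5.1 + 12/2, 15.6 + 25.9057/2) = Inv-Gamma(11.10, 28.55285).
Mode = β/(α+1) = 28.55285/12.10 = 2.3597.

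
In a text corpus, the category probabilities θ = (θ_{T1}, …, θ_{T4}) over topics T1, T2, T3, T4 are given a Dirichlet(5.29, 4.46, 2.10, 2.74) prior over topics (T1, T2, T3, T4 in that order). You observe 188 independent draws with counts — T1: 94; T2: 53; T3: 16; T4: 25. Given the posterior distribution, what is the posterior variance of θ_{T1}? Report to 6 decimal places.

0.001227

The Dirichlet prior is conjugate to the Multinomial likelihood: each posterior αⱼ = prior αⱼ + observed count nⱼ.
Posterior concentration: (99.29, 57.46, 18.10, 27.74), total = 202.59.
Var[θ_j] = α_j(Σα−α_j)/((Σα)²(Σα+1)) = 99.29·103.30/(202.59²·203.59) = 0.001227.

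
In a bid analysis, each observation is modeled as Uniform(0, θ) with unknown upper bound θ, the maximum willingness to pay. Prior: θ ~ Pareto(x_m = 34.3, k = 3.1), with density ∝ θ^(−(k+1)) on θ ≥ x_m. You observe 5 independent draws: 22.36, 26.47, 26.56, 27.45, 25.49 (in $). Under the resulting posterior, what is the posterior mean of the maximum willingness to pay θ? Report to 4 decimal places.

A Pareto(scale x_m, shape k) prior on the upper bound θ of Uniform(0, θ) is conjugate: posterior is Pareto(max(x_m, max xᵢ), k + n).
Sample maximum = 27.45; prior scale x_m = 34.3 → posterior scale = max = 34.30.
Posterior shape = 3.1 + 5 = 8.1.
E[θ|data] = k·x_m/(k−1) = 8.1·34.30/7.1 = 39.1310.

39.1310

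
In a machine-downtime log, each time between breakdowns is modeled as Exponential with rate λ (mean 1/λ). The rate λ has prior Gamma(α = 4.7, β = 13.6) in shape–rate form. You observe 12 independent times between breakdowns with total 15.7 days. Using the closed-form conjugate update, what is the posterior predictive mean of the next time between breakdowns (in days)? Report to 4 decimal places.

1.8662

With a Gamma(shape α, rate β) prior on the exponential rate λ, the posterior after n observations with total T = Σxᵢ is Gamma(α+n, β+T).
Posterior: Gamma(4.7+12, 13.6+15.7) = Gamma(16.7, 29.3).
The predictive distribution for the next observation is Lomax; its mean is β/(α−1) = 29.3/15.7 = 1.8662.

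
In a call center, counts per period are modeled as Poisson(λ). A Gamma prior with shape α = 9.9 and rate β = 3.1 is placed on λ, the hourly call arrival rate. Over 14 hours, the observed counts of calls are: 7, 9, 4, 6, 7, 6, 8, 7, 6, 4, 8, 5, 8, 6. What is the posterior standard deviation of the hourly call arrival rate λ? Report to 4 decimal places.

0.5874

With a Gamma(shape α, rate β) prior, the Poisson likelihood is conjugate: the posterior is Gamma(α + ΣXᵢ, β + n).
Sum of counts S = 91 over n = 14 hours.
Posterior: Gamma(α+S, β+n) = Gamma(9.9+91, 3.1+14) = Gamma(100.9, 17.1).
SD = √α/β = √100.9/17.1 = 0.5874.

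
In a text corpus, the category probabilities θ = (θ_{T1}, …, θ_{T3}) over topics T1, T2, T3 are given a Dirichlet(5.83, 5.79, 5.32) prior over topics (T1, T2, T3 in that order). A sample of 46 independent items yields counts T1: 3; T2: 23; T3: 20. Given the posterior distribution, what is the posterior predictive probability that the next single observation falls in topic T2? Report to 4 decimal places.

The Dirichlet prior is conjugate to the Multinomial likelihood: each posterior αⱼ = prior αⱼ + observed count nⱼ.
Posterior concentration: (8.83, 28.79, 25.32), total = 62.94.
P(next = T2 | data) = α_{T2}/Σα = 0.4574.

0.4574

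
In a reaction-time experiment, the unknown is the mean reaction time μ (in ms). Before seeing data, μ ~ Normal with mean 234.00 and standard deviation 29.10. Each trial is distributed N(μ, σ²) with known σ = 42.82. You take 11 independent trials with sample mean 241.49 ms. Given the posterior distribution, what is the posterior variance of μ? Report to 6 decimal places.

139.272166

For Normal data with known variance σ², a Normal(μ₀, σ₀²) prior on μ is conjugate. Posterior precision = 1/σ₀² + n/σ²; posterior mean is the precision-weighted average of μ₀ and x̄.
σ₀² = 29.10² = 846.81, σ² = 42.82² = 1833.5524; σ² + n·σ₀² = 1833.5524 + 11·846.81 = 11148.4624.
Posterior precision = 1/σ₀² + n/σ² = 1/846.81 + 11/1833.5524 = (σ² + n·σ₀²)/(σ₀²σ²) = 11148.4624/(846.81·1833.5524); posterior variance σₙ² = σ₀²σ²/(σ² + n·σ₀²) = 846.81·1833.5524/11148.4624 = 139.272166.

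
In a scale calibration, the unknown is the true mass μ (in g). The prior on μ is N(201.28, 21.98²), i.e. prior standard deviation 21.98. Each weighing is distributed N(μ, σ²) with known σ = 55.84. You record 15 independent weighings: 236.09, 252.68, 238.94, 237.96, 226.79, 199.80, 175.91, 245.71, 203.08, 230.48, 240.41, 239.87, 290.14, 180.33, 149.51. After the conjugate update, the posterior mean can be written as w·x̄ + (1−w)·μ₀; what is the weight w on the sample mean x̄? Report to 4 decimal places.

0.6992

For Normal data with known variance σ², a Normal(μ₀, σ₀²) prior on μ is conjugate. Posterior precision = 1/σ₀² + n/σ²; posterior mean is the precision-weighted average of μ₀ and x̄.
σ₀² = 21.98² = 483.1204, σ² = 55.84² = 3118.1056. Prior precision 1/σ₀² = 1/483.1204; data precision n/σ² = 15/3118.1056.
w = (n/σ²)/(1/σ₀² + n/σ²) = n·σ₀²/(σ² + n·σ₀²) = 15·483.1204/(3118.1056 + 15·483.1204) = 7246.806/10364.9116 = 0.6992.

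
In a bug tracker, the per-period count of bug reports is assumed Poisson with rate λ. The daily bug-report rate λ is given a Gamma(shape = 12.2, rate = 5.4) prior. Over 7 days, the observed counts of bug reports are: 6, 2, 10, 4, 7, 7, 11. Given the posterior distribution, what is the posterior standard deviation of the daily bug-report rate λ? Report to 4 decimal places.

0.6205

With a Gamma(shape α, rate β) prior, the Poisson likelihood is conjugate: the posterior is Gamma(α + ΣXᵢ, β + n).
Sum of counts S = 47 over n = 7 days.
Posterior: Gamma(α+S, β+n) = Gamma(12.2+47, 5.4+7) = Gamma(59.2, 12.4).
SD = √α/β = √59.2/12.4 = 0.6205.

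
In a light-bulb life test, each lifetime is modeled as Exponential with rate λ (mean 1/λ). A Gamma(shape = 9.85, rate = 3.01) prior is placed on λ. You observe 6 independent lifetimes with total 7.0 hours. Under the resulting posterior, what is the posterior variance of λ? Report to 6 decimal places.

0.158183

With a Gamma(shape α, rate β) prior on the exponential rate λ, the posterior after n observations with total T = Σxᵢ is Gamma(α+n, β+T).
Posterior: Gamma(9.85+6, 3.01+7.0) = Gamma(15.85, 10.01).
Var = α/β² = 0.158183.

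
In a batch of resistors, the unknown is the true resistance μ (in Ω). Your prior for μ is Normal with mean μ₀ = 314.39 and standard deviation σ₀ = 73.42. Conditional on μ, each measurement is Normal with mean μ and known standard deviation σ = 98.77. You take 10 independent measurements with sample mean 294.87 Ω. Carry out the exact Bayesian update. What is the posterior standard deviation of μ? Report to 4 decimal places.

For Normal data with known variance σ², a Normal(μ₀, σ₀²) prior on μ is conjugate. Posterior precision = 1/σ₀² + n/σ²; posterior mean is the precision-weighted average of μ₀ and x̄.
σ₀² = 73.42² = 5390.4964, σ² = 98.77² = 9755.5129; σ² + n·σ₀² = 9755.5129 + 10·5390.4964 = 63660.4769.
Posterior precision = 1/σ₀² + n/σ² = 1/5390.4964 + 10/9755.5129 = (σ² + n·σ₀²)/(σ₀²σ²) = 63660.4769/(5390.4964·9755.5129); posterior variance σₙ² = σ₀²σ²/(σ² + n·σ₀²) = 5390.4964·9755.5129/63660.4769 = 826.055030.
Posterior SD = √σₙ² = √(5390.4964·9755.5129/63660.4769) = 28.7412.

28.7412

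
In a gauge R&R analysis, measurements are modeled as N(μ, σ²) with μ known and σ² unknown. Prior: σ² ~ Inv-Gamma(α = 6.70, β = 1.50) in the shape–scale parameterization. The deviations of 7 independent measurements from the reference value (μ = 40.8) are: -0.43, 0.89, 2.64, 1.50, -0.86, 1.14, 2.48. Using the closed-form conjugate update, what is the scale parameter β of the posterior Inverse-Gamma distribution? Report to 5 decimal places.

10.69310

With known mean μ and an Inverse-Gamma(α, β) prior on σ², the Normal likelihood is conjugate: posterior is Inv-Gamma(α + n/2, β + Σ(xᵢ−μ)²/2).
Σ(xᵢ−μ)² = (-0.43)² + (0.89)² + (2.64)² + (1.50)² + (-0.86)² + (1.14)² + (2.48)² = 18.3862.
Posterior: Inv-Gamma(6.70 + 7/2, 1.50 + 18.3862/2) = Inv-Gamma(10.20, 10.69310).
Posterior β = 10.69310.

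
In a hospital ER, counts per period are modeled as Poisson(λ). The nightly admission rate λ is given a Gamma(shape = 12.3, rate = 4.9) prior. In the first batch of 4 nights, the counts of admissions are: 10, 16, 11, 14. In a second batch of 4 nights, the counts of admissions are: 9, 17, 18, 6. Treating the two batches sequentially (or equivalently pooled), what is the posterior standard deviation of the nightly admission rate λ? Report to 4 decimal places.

0.8251

With a Gamma(shape α, rate β) prior, the Poisson likelihood is conjugate: the posterior is Gamma(α + ΣXᵢ, β + n).
Batch 1: sum of counts S = 51 over n = 4 nights.
After batch 1: Gamma(α+S, β+n) = Gamma(12.3+51, 4.9+4) = Gamma(63.3, 8.9).
Batch 2: sum of counts S = 50 over n = 4 nights.
After batch 2: Gamma(α+S, β+n) = Gamma(63.3+50, 8.9+4) = Gamma(113.3, 12.9).
SD = √α/β = √113.3/12.9 = 0.8251.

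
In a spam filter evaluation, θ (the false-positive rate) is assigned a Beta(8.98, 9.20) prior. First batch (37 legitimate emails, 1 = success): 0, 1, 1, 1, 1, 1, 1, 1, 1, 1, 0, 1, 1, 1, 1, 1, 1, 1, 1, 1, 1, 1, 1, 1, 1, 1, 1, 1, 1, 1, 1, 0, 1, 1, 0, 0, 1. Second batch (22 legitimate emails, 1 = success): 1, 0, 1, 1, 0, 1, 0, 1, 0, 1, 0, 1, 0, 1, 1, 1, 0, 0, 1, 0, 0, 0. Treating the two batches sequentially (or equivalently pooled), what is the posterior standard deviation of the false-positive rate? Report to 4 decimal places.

0.0530

The Beta prior is conjugate to a Binomial/Bernoulli likelihood; the update adds successes to α and failures to β.
After batch 1: Beta(8.98+32, 9.20+5) = Beta(40.98, 14.20).
After batch 2: Beta(40.98+11, 14.20+11) = Beta(51.98, 25.20).
Var = αβ/((α+β)²(α+β+1)) = 51.98·25.20/(77.18²·78.18) = 0.00281275; SD = √0.00281275 = 0.0530.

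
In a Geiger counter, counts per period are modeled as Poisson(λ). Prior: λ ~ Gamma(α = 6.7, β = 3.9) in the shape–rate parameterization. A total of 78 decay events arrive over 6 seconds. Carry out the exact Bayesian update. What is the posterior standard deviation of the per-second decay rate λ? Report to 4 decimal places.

With a Gamma(shape α, rate β) prior, the Poisson likelihood is conjugate: the posterior is Gamma(α + ΣXᵢ, β + n).
Posterior: Gamma(α+S, β+n) = Gamma(6.7+78, 3.9+6) = Gamma(84.7, 9.9).
SD = √α/β = √84.7/9.9 = 0.9296.

0.9296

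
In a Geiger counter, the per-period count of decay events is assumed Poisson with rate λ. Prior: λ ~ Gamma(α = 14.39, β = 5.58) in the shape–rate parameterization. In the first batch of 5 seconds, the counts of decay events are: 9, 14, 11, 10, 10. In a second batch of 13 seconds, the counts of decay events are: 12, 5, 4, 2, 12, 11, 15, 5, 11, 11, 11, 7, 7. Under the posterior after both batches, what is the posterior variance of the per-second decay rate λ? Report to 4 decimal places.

0.3262

With a Gamma(shape α, rate β) prior, the Poisson likelihood is conjugate: the posterior is Gamma(α + ΣXᵢ, β + n).
Batch 1: sum of counts S = 54 over n = 5 seconds.
After batch 1: Gamma(α+S, β+n) = Gamma(14.39+54, 5.58+5) = Gamma(68.39, 10.58).
Batch 2: sum of counts S = 113 over n = 13 seconds.
After batch 2: Gamma(α+S, β+n) = Gamma(68.39+113, 10.58+13) = Gamma(181.39, 23.58).
Var = α/β² = 181.39/23.58² = 0.3262.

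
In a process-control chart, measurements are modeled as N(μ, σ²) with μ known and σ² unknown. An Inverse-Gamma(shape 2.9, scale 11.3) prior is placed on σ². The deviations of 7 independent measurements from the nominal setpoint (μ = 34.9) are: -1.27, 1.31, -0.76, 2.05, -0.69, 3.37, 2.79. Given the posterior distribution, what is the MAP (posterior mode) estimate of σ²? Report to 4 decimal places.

With known mean μ and an Inverse-Gamma(α, β) prior on σ², the Normal likelihood is conjugate: posterior is Inv-Gamma(α + n/2, β + Σ(xᵢ−μ)²/2).
Σ(xᵢ−μ)² = (-1.27)² + (1.31)² + (-0.76)² + (2.05)² + (-0.69)² + (3.37)² + (2.79)² = 27.7262.
Posterior: Inv-Gamma(2.9 + 7/2, 11.3 + 27.7262/2) = Inv-Gamma(6.40, 25.16310).
Mode = β/(α+1) = 25.16310/7.40 = 3.4004.

3.4004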